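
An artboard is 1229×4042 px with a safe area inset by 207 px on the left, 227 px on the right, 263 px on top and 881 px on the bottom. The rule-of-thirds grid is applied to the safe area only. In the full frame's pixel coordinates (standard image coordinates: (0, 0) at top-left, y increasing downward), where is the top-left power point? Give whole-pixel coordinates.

x = 472 px, y = 1229 px

Content width = 1229 − 207 − 227 = 795 px; content height = 4042 − 263 − 881 = 2898 px.
Top-left is one-third across and one-third down within the safe area.
x = 207 + 1 × 795/3 = 207 + 265.00 ≈ 472
y = 263 + 1 × 2898/3 = 263 + 966.00 ≈ 1229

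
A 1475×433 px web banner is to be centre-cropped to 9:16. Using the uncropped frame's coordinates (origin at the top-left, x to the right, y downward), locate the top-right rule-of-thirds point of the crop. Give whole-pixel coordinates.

(778, 144)

1475/433 > 9/16, so the 9:16 crop keeps the full height 433 and trims width to 433 × 9/16 = 243.56 px.
Left offset = (1475 − 243.56)/2 = 615.72 px; top offset = 0.
Top-right is two-thirds across and one-third down within the crop:
x = 615.72 + 2 × 243.56/3 ≈ 778; y = 0.00 + 1 × 433.00/3 ≈ 144.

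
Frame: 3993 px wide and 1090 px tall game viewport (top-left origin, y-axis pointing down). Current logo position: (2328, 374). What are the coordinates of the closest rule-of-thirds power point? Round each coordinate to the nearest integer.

(2662, 363)

Third lines: x ∈ {1331, 2662}, y ∈ {363, 727}.
2328 is closer to x = 2662; 374 is closer to y = 363.
So the nearest intersection is the upper-right power point.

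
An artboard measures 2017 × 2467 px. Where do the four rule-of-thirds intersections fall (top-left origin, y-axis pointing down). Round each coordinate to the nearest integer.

(672, 822), (1345, 822), (672, 1645), (1345, 1645)

One third of 2017 is 672.33; one third of 2467 is 822.33.
Vertical third lines at x = 672 and x = 1345; horizontal third lines at y = 822 and y = 1645.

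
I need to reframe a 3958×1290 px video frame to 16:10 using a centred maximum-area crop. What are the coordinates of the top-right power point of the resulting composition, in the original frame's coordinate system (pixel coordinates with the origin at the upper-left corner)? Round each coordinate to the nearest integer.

3958/1290 > 16/10, so the 16:10 crop keeps the full height 1290 and trims width to 1290 × 16/10 = 2064.00 px.
Left offset = (3958 − 2064.00)/2 = 947.00 px; top offset = 0.
Top-right is two-thirds across and one-third down within the crop:
x = 947.00 + 2 × 2064.00/3 ≈ 2323; y = 0.00 + 1 × 1290.00/3 ≈ 430.

x = 2323 px, y = 430 px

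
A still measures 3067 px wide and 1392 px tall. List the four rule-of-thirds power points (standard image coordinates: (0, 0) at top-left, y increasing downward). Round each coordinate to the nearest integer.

(1022, 464), (2045, 464), (1022, 928), (2045, 928)

One third of 3067 is 1022.33; one third of 1392 is 464.
Vertical third lines at x = 1022 and x = 2045; horizontal third lines at y = 464 and y = 928.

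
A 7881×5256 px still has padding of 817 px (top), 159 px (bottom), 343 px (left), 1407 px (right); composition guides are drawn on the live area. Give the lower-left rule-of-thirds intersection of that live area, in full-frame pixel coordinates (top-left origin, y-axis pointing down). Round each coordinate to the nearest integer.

Content width = 7881 − 343 − 1407 = 6131 px; content height = 5256 − 817 − 159 = 4280 px.
Lower-left is one-third across and two-thirds down within the live area.
x = 343 + 1 × 6131/3 = 343 + 2043.67 ≈ 2387
y = 817 + 2 × 4280/3 = 817 + 2853.33 ≈ 3670

(2387, 3670)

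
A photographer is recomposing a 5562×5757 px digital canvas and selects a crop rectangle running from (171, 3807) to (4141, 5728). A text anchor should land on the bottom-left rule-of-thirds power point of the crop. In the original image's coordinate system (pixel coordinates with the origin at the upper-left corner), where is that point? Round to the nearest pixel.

x = 1494 px, y = 5088 px

Crop width = 4141 − 171 = 3970 px; one third is 1323.33 px.
Crop height = 5728 − 3807 = 1921 px; one third is 640.33 px.
The bottom-left point is one-third across and two-thirds down within the crop:
x = 171 + 1 × 1323.33 ≈ 1494; y = 3807 + 2 × 640.33 ≈ 5088.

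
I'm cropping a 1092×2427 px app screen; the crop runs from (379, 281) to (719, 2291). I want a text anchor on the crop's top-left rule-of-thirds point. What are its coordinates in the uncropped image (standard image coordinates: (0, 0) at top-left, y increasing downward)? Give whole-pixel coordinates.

x = 492 px, y = 951 px

Crop width = 719 − 379 = 340 px; one third is 113.33 px.
Crop height = 2291 − 281 = 2010 px; one third is 670.00 px.
The top-left point is one-third across and one-third down within the crop:
x = 379 + 1 × 113.33 ≈ 492; y = 281 + 1 × 670.00 ≈ 951.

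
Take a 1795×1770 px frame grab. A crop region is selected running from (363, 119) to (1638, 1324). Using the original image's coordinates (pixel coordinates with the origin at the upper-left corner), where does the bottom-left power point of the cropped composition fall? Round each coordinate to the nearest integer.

(788, 922)

Crop width = 1638 − 363 = 1275 px; one third is 425.00 px.
Crop height = 1324 − 119 = 1205 px; one third is 401.67 px.
The bottom-left point is one-third across and two-thirds down within the crop:
x = 363 + 1 × 425.00 ≈ 788; y = 119 + 2 × 401.67 ≈ 922.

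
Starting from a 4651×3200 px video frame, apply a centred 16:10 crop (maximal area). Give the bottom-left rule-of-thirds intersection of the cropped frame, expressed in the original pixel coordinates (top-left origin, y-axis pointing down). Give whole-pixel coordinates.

4651/3200 < 16/10, so the 16:10 crop keeps the full width 4651 and trims height to 4651 × 10/16 = 2906.88 px.
Top offset = (3200 − 2906.88)/2 = 146.56 px; left offset = 0.
Bottom-left is one-third across and two-thirds down within the crop:
x = 0.00 + 1 × 4651.00/3 ≈ 1550; y = 146.56 + 2 × 2906.88/3 ≈ 2084.

(1550, 2084)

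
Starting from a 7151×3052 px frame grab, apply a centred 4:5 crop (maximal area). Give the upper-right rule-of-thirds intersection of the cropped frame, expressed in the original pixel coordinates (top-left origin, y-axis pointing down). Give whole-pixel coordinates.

(3982, 1017)

7151/3052 > 4/5, so the 4:5 crop keeps the full height 3052 and trims width to 3052 × 4/5 = 2441.60 px.
Left offset = (7151 − 2441.60)/2 = 2354.70 px; top offset = 0.
Upper-right is two-thirds across and one-third down within the crop:
x = 2354.70 + 2 × 2441.60/3 ≈ 3982; y = 0.00 + 1 × 3052.00/3 ≈ 1017.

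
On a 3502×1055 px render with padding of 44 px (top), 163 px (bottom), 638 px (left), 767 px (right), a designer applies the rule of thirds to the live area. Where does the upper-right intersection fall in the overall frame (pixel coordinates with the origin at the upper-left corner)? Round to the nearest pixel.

Content width = 3502 − 638 − 767 = 2097 px; content height = 1055 − 44 − 163 = 848 px.
Upper-right is two-thirds across and one-third down within the live area.
x = 638 + 2 × 2097/3 = 638 + 1398.00 ≈ 2036
y = 44 + 1 × 848/3 = 44 + 282.67 ≈ 327

(2036, 327)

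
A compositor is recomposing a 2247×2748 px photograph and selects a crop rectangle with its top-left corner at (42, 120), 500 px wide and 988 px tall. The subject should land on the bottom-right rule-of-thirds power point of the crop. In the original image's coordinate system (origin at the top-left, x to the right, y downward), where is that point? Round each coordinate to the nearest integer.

One third of the crop width 500 is 166.67 px.
One third of the crop height 988 is 329.33 px.
The bottom-right point is two-thirds across and two-thirds down within the crop:
x = 42 + 2 × 166.67 ≈ 375; y = 120 + 2 × 329.33 ≈ 779.

(375, 779)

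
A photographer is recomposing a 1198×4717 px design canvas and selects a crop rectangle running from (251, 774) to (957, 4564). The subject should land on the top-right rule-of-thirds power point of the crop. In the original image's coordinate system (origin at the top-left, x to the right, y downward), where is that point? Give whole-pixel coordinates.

Crop width = 957 − 251 = 706 px; one third is 235.33 px.
Crop height = 4564 − 774 = 3790 px; one third is 1263.33 px.
The top-right point is two-thirds across and one-third down within the crop:
x = 251 + 2 × 235.33 ≈ 722; y = 774 + 1 × 1263.33 ≈ 2037.

x = 722 px, y = 2037 px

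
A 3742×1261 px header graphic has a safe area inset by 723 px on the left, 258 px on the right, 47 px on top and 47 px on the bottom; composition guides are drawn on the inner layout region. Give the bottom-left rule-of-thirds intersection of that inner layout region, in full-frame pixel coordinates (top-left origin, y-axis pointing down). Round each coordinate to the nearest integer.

Content width = 3742 − 723 − 258 = 2761 px; content height = 1261 − 47 − 47 = 1167 px.
Bottom-left is one-third across and two-thirds down within the inner layout region.
x = 723 + 1 × 2761/3 = 723 + 920.33 ≈ 1643
y = 47 + 2 × 1167/3 = 47 + 778.00 ≈ 825

x = 1643 px, y = 825 px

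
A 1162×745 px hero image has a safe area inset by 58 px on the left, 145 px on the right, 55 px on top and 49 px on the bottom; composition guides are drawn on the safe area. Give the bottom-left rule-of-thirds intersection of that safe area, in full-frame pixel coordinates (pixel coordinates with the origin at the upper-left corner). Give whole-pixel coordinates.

(378, 482)

Content width = 1162 − 58 − 145 = 959 px; content height = 745 − 55 − 49 = 641 px.
Bottom-left is one-third across and two-thirds down within the safe area.
x = 58 + 1 × 959/3 = 58 + 319.67 ≈ 378
y = 55 + 2 × 641/3 = 55 + 427.33 ≈ 482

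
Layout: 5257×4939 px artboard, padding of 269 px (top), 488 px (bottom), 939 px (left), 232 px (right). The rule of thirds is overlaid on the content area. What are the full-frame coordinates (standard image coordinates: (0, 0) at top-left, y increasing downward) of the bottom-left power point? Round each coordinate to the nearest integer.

x = 2301 px, y = 3057 px

Content width = 5257 − 939 − 232 = 4086 px; content height = 4939 − 269 − 488 = 4182 px.
Bottom-left is one-third across and two-thirds down within the content area.
x = 939 + 1 × 4086/3 = 939 + 1362.00 ≈ 2301
y = 269 + 2 × 4182/3 = 269 + 2788.00 ≈ 3057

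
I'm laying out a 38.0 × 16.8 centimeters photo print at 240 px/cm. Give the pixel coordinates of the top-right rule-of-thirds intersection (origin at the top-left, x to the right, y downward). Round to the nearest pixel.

x = 6080 px, y = 1344 px

In pixels the canvas is 38.0 × 240 = 9120 wide and 16.8 × 240 = 4032 tall.
The top-right point is two-thirds across and one-third down:
x = 2 × 9120/3 ≈ 6080; y = 1 × 4032/3 ≈ 1344.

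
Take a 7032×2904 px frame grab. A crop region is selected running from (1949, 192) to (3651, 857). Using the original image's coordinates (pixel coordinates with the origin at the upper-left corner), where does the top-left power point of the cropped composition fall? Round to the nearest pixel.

Crop width = 3651 − 1949 = 1702 px; one third is 567.33 px.
Crop height = 857 − 192 = 665 px; one third is 221.67 px.
The top-left point is one-third across and one-third down within the crop:
x = 1949 + 1 × 567.33 ≈ 2516; y = 192 + 1 × 221.67 ≈ 414.

(2516, 414)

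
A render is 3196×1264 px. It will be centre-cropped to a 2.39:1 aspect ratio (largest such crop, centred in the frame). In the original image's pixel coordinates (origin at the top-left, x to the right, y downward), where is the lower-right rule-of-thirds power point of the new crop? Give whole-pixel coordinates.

3196/1264 > 2.39/1, so the 2.39:1 crop keeps the full height 1264 and trims width to 1264 × 2.39/1 = 3020.96 px.
Left offset = (3196 − 3020.96)/2 = 87.52 px; top offset = 0.
Lower-right is two-thirds across and two-thirds down within the crop:
x = 87.52 + 2 × 3020.96/3 ≈ 2101; y = 0.00 + 2 × 1264.00/3 ≈ 843.

x = 2101 px, y = 843 px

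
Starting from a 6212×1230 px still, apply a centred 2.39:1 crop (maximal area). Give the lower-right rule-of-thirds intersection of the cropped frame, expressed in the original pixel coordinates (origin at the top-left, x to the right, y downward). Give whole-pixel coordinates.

6212/1230 > 2.39/1, so the 2.39:1 crop keeps the full height 1230 and trims width to 1230 × 2.39/1 = 2939.70 px.
Left offset = (6212 − 2939.70)/2 = 1636.15 px; top offset = 0.
Lower-right is two-thirds across and two-thirds down within the crop:
x = 1636.15 + 2 × 2939.70/3 ≈ 3596; y = 0.00 + 2 × 1230.00/3 ≈ 820.

x = 3596 px, y = 820 px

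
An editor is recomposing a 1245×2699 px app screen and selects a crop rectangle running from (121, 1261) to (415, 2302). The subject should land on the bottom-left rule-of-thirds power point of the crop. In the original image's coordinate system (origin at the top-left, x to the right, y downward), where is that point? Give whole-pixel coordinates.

Crop width = 415 − 121 = 294 px; one third is 98.00 px.
Crop height = 2302 − 1261 = 1041 px; one third is 347.00 px.
The bottom-left point is one-third across and two-thirds down within the crop:
x = 121 + 1 × 98.00 ≈ 219; y = 1261 + 2 × 347.00 ≈ 1955.

x = 219 px, y = 1955 px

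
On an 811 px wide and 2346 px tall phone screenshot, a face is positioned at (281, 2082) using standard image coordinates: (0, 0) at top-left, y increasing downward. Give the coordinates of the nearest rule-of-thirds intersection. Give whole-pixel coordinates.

Third lines: x ∈ {270, 541}, y ∈ {782, 1564}.
281 is closer to x = 270; 2082 is closer to y = 1564.
So the nearest intersection is the lower-left power point.

(270, 1564)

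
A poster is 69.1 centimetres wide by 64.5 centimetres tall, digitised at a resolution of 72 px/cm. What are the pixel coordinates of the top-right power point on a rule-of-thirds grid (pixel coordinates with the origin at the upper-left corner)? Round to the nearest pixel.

In pixels the canvas is 69.1 × 72 = 4975.2 wide and 64.5 × 72 = 4644 tall.
The top-right point is two-thirds across and one-third down:
x = 2 × 4975.2/3 ≈ 3317; y = 1 × 4644/3 ≈ 1548.

(3317, 1548)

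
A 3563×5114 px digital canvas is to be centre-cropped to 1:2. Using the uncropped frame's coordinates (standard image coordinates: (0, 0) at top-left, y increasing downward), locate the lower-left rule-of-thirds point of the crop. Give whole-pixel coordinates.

3563/5114 > 1/2, so the 1:2 crop keeps the full height 5114 and trims width to 5114 × 1/2 = 2557.00 px.
Left offset = (3563 − 2557.00)/2 = 503.00 px; top offset = 0.
Lower-left is one-third across and two-thirds down within the crop:
x = 503.00 + 1 × 2557.00/3 ≈ 1355; y = 0.00 + 2 × 5114.00/3 ≈ 3409.

(1355, 3409)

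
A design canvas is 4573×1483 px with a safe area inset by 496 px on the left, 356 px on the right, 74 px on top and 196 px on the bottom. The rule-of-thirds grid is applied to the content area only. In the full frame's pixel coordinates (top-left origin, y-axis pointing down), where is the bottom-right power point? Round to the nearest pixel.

(2977, 883)

Content width = 4573 − 496 − 356 = 3721 px; content height = 1483 − 74 − 196 = 1213 px.
Bottom-right is two-thirds across and two-thirds down within the content area.
x = 496 + 2 × 3721/3 = 496 + 2480.67 ≈ 2977
y = 74 + 2 × 1213/3 = 74 + 808.67 ≈ 883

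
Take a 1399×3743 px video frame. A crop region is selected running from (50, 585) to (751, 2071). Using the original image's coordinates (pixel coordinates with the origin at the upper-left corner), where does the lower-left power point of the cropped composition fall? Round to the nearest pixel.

Crop width = 751 − 50 = 701 px; one third is 233.67 px.
Crop height = 2071 − 585 = 1486 px; one third is 495.33 px.
The lower-left point is one-third across and two-thirds down within the crop:
x = 50 + 1 × 233.67 ≈ 284; y = 585 + 2 × 495.33 ≈ 1576.

x = 284 px, y = 1576 px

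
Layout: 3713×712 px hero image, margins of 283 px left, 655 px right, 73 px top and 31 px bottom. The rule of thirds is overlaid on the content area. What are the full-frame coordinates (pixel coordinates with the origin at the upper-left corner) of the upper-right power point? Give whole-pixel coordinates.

Content width = 3713 − 283 − 655 = 2775 px; content height = 712 − 73 − 31 = 608 px.
Upper-right is two-thirds across and one-third down within the content area.
x = 283 + 2 × 2775/3 = 283 + 1850.00 ≈ 2133
y = 73 + 1 × 608/3 = 73 + 202.67 ≈ 276

(2133, 276)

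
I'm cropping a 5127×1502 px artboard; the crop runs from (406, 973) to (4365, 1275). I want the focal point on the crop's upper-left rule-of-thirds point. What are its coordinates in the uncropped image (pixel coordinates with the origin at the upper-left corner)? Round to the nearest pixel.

Crop width = 4365 − 406 = 3959 px; one third is 1319.67 px.
Crop height = 1275 − 973 = 302 px; one third is 100.67 px.
The upper-left point is one-third across and one-third down within the crop:
x = 406 + 1 × 1319.67 ≈ 1726; y = 973 + 1 × 100.67 ≈ 1074.

(1726, 1074)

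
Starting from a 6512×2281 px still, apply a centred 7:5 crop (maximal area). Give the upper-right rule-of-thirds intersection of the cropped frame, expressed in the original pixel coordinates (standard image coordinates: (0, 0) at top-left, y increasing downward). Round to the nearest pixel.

x = 3788 px, y = 760 px

6512/2281 > 7/5, so the 7:5 crop keeps the full height 2281 and trims width to 2281 × 7/5 = 3193.40 px.
Left offset = (6512 − 3193.40)/2 = 1659.30 px; top offset = 0.
Upper-right is two-thirds across and one-third down within the crop:
x = 1659.30 + 2 × 3193.40/3 ≈ 3788; y = 0.00 + 1 × 2281.00/3 ≈ 760.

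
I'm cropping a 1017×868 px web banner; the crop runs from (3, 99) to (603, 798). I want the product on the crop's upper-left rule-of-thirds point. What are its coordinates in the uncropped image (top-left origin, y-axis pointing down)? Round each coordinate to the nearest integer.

Crop width = 603 − 3 = 600 px; one third is 200.00 px.
Crop height = 798 − 99 = 699 px; one third is 233.00 px.
The upper-left point is one-third across and one-third down within the crop:
x = 3 + 1 × 200.00 ≈ 203; y = 99 + 1 × 233.00 ≈ 332.

(203, 332)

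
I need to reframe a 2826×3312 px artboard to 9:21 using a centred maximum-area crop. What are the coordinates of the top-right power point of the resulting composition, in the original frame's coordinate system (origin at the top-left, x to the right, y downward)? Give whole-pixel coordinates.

x = 1650 px, y = 1104 px

2826/3312 > 9/21, so the 9:21 crop keeps the full height 3312 and trims width to 3312 × 9/21 = 1419.43 px.
Left offset = (2826 − 1419.43)/2 = 703.29 px; top offset = 0.
Top-right is two-thirds across and one-third down within the crop:
x = 703.29 + 2 × 1419.43/3 ≈ 1650; y = 0.00 + 1 × 3312.00/3 ≈ 1104.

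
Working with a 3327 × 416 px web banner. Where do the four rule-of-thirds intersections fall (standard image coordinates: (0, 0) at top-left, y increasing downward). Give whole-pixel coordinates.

One third of 3327 is 1109; one third of 416 is 138.67.
Vertical third lines at x = 1109 and x = 2218; horizontal third lines at y = 139 and y = 277.

(1109, 139), (2218, 139), (1109, 277), (2218, 277)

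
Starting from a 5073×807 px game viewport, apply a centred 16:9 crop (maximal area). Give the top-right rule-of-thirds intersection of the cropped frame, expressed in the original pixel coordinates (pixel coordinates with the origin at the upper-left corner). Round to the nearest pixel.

(2776, 269)

5073/807 > 16/9, so the 16:9 crop keeps the full height 807 and trims width to 807 × 16/9 = 1434.67 px.
Left offset = (5073 − 1434.67)/2 = 1819.17 px; top offset = 0.
Top-right is two-thirds across and one-third down within the crop:
x = 1819.17 + 2 × 1434.67/3 ≈ 2776; y = 0.00 + 1 × 807.00/3 ≈ 269.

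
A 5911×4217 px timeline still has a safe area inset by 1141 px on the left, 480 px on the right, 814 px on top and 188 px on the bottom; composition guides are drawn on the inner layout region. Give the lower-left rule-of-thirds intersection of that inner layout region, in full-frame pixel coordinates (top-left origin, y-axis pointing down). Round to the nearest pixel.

x = 2571 px, y = 2957 px

Content width = 5911 − 1141 − 480 = 4290 px; content height = 4217 − 814 − 188 = 3215 px.
Lower-left is one-third across and two-thirds down within the inner layout region.
x = 1141 + 1 × 4290/3 = 1141 + 1430.00 ≈ 2571
y = 814 + 2 × 3215/3 = 814 + 2143.33 ≈ 2957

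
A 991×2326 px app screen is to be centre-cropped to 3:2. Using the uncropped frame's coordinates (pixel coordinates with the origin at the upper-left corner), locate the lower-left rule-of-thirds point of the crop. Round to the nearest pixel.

991/2326 < 3/2, so the 3:2 crop keeps the full width 991 and trims height to 991 × 2/3 = 660.67 px.
Top offset = (2326 − 660.67)/2 = 832.67 px; left offset = 0.
Lower-left is one-third across and two-thirds down within the crop:
x = 0.00 + 1 × 991.00/3 ≈ 330; y = 832.67 + 2 × 660.67/3 ≈ 1273.

x = 330 px, y = 1273 px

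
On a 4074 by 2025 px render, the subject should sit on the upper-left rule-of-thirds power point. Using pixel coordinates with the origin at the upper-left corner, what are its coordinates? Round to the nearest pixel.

(1358, 675)

The upper-left point sits one-third of the way across and one-third of the way down.
x = 1 × 4074/3 ≈ 1358; y = 1 × 2025/3 ≈ 675.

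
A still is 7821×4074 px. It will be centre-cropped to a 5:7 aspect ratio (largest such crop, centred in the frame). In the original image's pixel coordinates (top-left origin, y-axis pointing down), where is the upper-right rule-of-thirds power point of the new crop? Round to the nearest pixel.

7821/4074 > 5/7, so the 5:7 crop keeps the full height 4074 and trims width to 4074 × 5/7 = 2910.00 px.
Left offset = (7821 − 2910.00)/2 = 2455.50 px; top offset = 0.
Upper-right is two-thirds across and one-third down within the crop:
x = 2455.50 + 2 × 2910.00/3 ≈ 4396; y = 0.00 + 1 × 4074.00/3 ≈ 1358.

x = 4396 px, y = 1358 px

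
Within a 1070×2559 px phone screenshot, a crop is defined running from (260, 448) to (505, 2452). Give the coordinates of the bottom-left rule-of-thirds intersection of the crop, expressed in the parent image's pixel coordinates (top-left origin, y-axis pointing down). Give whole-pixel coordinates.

(342, 1784)

Crop width = 505 − 260 = 245 px; one third is 81.67 px.
Crop height = 2452 − 448 = 2004 px; one third is 668.00 px.
The bottom-left point is one-third across and two-thirds down within the crop:
x = 260 + 1 × 81.67 ≈ 342; y = 448 + 2 × 668.00 ≈ 1784.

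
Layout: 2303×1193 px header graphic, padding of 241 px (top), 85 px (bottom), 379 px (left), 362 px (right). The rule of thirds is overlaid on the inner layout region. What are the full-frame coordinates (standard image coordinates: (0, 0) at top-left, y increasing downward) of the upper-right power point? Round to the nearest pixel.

Content width = 2303 − 379 − 362 = 1562 px; content height = 1193 − 241 − 85 = 867 px.
Upper-right is two-thirds across and one-third down within the inner layout region.
x = 379 + 2 × 1562/3 = 379 + 1041.33 ≈ 1420
y = 241 + 1 × 867/3 = 241 + 289.00 ≈ 530

x = 1420 px, y = 530 px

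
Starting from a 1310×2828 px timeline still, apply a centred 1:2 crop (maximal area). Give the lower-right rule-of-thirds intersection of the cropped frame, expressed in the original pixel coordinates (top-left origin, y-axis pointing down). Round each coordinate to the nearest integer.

(873, 1851)

1310/2828 < 1/2, so the 1:2 crop keeps the full width 1310 and trims height to 1310 × 2/1 = 2620.00 px.
Top offset = (2828 − 2620.00)/2 = 104.00 px; left offset = 0.
Lower-right is two-thirds across and two-thirds down within the crop:
x = 0.00 + 2 × 1310.00/3 ≈ 873; y = 104.00 + 2 × 2620.00/3 ≈ 1851.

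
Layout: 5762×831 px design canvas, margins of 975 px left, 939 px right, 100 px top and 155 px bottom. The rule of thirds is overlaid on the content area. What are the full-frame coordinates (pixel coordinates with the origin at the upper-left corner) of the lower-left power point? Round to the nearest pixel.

x = 2258 px, y = 484 px

Content width = 5762 − 975 − 939 = 3848 px; content height = 831 − 100 − 155 = 576 px.
Lower-left is one-third across and two-thirds down within the content area.
x = 975 + 1 × 3848/3 = 975 + 1282.67 ≈ 2258
y = 100 + 2 × 576/3 = 100 + 384.00 ≈ 484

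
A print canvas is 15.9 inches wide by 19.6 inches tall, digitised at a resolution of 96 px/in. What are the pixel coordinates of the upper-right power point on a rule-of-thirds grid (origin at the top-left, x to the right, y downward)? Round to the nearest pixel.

In pixels the canvas is 15.9 × 96 = 1526.4 wide and 19.6 × 96 = 1881.6 tall.
The upper-right point is two-thirds across and one-third down:
x = 2 × 1526.4/3 ≈ 1018; y = 1 × 1881.6/3 ≈ 627.

x = 1018 px, y = 627 px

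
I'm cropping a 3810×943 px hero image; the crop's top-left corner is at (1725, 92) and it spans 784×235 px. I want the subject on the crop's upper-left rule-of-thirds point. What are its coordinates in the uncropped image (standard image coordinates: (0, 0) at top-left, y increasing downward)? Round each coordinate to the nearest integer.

(1986, 170)

One third of the crop width 784 is 261.33 px.
One third of the crop height 235 is 78.33 px.
The upper-left point is one-third across and one-third down within the crop:
x = 1725 + 1 × 261.33 ≈ 1986; y = 92 + 1 × 78.33 ≈ 170.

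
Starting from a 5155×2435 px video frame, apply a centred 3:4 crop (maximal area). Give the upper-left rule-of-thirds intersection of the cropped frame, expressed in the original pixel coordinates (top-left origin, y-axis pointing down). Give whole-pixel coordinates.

(2273, 812)

5155/2435 > 3/4, so the 3:4 crop keeps the full height 2435 and trims width to 2435 × 3/4 = 1826.25 px.
Left offset = (5155 − 1826.25)/2 = 1664.38 px; top offset = 0.
Upper-left is one-third across and one-third down within the crop:
x = 1664.38 + 1 × 1826.25/3 ≈ 2273; y = 0.00 + 1 × 2435.00/3 ≈ 812.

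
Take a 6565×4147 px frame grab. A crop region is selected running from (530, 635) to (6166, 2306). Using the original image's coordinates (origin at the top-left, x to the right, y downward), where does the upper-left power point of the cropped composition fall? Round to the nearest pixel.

Crop width = 6166 − 530 = 5636 px; one third is 1878.67 px.
Crop height = 2306 − 635 = 1671 px; one third is 557.00 px.
The upper-left point is one-third across and one-third down within the crop:
x = 530 + 1 × 1878.67 ≈ 2409; y = 635 + 1 × 557.00 ≈ 1192.

(2409, 1192)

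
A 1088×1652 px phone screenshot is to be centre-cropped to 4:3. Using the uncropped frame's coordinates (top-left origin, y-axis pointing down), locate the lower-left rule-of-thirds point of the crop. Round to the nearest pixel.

1088/1652 < 4/3, so the 4:3 crop keeps the full width 1088 and trims height to 1088 × 3/4 = 816.00 px.
Top offset = (1652 − 816.00)/2 = 418.00 px; left offset = 0.
Lower-left is one-third across and two-thirds down within the crop:
x = 0.00 + 1 × 1088.00/3 ≈ 363; y = 418.00 + 2 × 816.00/3 ≈ 962.

(363, 962)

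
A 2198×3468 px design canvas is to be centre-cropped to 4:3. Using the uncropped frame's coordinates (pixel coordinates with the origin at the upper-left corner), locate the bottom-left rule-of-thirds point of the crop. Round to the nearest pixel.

(733, 2009)

2198/3468 < 4/3, so the 4:3 crop keeps the full width 2198 and trims height to 2198 × 3/4 = 1648.50 px.
Top offset = (3468 − 1648.50)/2 = 909.75 px; left offset = 0.
Bottom-left is one-third across and two-thirds down within the crop:
x = 0.00 + 1 × 2198.00/3 ≈ 733; y = 909.75 + 2 × 1648.50/3 ≈ 2009.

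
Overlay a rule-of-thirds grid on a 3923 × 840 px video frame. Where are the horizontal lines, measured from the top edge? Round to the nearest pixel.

840 / 3 = 280, so the horizontal lines sit at one and two thirds of 840.

280 px and 560 px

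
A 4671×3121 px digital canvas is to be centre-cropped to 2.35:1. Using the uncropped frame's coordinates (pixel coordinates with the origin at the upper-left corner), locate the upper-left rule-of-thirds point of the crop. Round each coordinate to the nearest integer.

(1557, 1229)

4671/3121 < 2.35/1, so the 2.35:1 crop keeps the full width 4671 and trims height to 4671 × 1/2.35 = 1987.66 px.
Top offset = (3121 − 1987.66)/2 = 566.67 px; left offset = 0.
Upper-left is one-third across and one-third down within the crop:
x = 0.00 + 1 × 4671.00/3 ≈ 1557; y = 566.67 + 1 × 1987.66/3 ≈ 1229.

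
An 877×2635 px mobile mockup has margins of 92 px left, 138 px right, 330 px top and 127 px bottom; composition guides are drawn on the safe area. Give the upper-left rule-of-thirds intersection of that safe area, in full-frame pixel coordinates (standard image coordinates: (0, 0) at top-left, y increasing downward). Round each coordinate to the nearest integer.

Content width = 877 − 92 − 138 = 647 px; content height = 2635 − 330 − 127 = 2178 px.
Upper-left is one-third across and one-third down within the safe area.
x = 92 + 1 × 647/3 = 92 + 215.67 ≈ 308
y = 330 + 1 × 2178/3 = 330 + 726.00 ≈ 1056

x = 308 px, y = 1056 px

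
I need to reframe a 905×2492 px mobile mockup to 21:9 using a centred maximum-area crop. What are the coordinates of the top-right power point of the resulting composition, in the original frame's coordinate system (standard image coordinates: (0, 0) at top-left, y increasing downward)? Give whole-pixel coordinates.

905/2492 < 21/9, so the 21:9 crop keeps the full width 905 and trims height to 905 × 9/21 = 387.86 px.
Top offset = (2492 − 387.86)/2 = 1052.07 px; left offset = 0.
Top-right is two-thirds across and one-third down within the crop:
x = 0.00 + 2 × 905.00/3 ≈ 603; y = 1052.07 + 1 × 387.86/3 ≈ 1181.

(603, 1181)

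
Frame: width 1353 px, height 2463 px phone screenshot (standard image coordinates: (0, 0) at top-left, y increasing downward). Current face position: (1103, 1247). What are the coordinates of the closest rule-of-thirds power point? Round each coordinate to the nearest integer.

Third lines: x ∈ {451, 902}, y ∈ {821, 1642}.
1103 is closer to x = 902; 1247 is closer to y = 1642.
So the nearest intersection is the lower-right power point.

x = 902 px, y = 1642 px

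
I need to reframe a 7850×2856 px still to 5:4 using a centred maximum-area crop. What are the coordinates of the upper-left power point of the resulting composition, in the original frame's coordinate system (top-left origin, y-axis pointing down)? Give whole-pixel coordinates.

x = 3330 px, y = 952 px

7850/2856 > 5/4, so the 5:4 crop keeps the full height 2856 and trims width to 2856 × 5/4 = 3570.00 px.
Left offset = (7850 − 3570.00)/2 = 2140.00 px; top offset = 0.
Upper-left is one-third across and one-third down within the crop:
x = 2140.00 + 1 × 3570.00/3 ≈ 3330; y = 0.00 + 1 × 2856.00/3 ≈ 952.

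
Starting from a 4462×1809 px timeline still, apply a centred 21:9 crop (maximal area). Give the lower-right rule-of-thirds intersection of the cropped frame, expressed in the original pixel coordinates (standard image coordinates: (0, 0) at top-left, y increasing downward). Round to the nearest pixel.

x = 2935 px, y = 1206 px

4462/1809 > 21/9, so the 21:9 crop keeps the full height 1809 and trims width to 1809 × 21/9 = 4221.00 px.
Left offset = (4462 − 4221.00)/2 = 120.50 px; top offset = 0.
Lower-right is two-thirds across and two-thirds down within the crop:
x = 120.50 + 2 × 4221.00/3 ≈ 2935; y = 0.00 + 2 × 1809.00/3 ≈ 1206.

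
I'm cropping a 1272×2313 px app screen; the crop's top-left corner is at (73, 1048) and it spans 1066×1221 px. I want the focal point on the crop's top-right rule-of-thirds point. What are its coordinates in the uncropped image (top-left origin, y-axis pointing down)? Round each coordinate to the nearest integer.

One third of the crop width 1066 is 355.33 px.
One third of the crop height 1221 is 407.00 px.
The top-right point is two-thirds across and one-third down within the crop:
x = 73 + 2 × 355.33 ≈ 784; y = 1048 + 1 × 407.00 ≈ 1455.

x = 784 px, y = 1455 px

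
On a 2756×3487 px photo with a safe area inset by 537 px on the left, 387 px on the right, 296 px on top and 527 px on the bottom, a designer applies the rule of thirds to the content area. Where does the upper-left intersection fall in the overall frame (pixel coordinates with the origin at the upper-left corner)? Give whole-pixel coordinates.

(1148, 1184)

Content width = 2756 − 537 − 387 = 1832 px; content height = 3487 − 296 − 527 = 2664 px.
Upper-left is one-third across and one-third down within the content area.
x = 537 + 1 × 1832/3 = 537 + 610.67 ≈ 1148
y = 296 + 1 × 2664/3 = 296 + 888.00 ≈ 1184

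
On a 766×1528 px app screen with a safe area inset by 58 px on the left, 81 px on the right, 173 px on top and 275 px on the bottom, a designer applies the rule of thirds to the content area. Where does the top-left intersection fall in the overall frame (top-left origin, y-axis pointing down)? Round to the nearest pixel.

Content width = 766 − 58 − 81 = 627 px; content height = 1528 − 173 − 275 = 1080 px.
Top-left is one-third across and one-third down within the content area.
x = 58 + 1 × 627/3 = 58 + 209.00 ≈ 267
y = 173 + 1 × 1080/3 = 173 + 360.00 ≈ 533

(267, 533)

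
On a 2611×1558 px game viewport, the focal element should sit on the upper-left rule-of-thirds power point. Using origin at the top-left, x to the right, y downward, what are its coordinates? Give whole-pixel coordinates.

(870, 519)

The upper-left point sits one-third of the way across and one-third of the way down.
x = 1 × 2611/3 ≈ 870; y = 1 × 1558/3 ≈ 519.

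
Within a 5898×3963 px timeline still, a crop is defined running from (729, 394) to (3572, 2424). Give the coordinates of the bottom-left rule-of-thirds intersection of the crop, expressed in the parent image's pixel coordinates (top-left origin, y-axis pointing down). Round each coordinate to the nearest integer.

Crop width = 3572 − 729 = 2843 px; one third is 947.67 px.
Crop height = 2424 − 394 = 2030 px; one third is 676.67 px.
The bottom-left point is one-third across and two-thirds down within the crop:
x = 729 + 1 × 947.67 ≈ 1677; y = 394 + 2 × 676.67 ≈ 1747.

x = 1677 px, y = 1747 px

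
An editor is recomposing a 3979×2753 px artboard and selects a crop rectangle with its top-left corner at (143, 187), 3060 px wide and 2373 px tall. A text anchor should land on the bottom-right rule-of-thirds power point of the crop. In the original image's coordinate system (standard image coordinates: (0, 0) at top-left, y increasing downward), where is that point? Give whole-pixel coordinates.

One third of the crop width 3060 is 1020.00 px.
One third of the crop height 2373 is 791.00 px.
The bottom-right point is two-thirds across and two-thirds down within the crop:
x = 143 + 2 × 1020.00 ≈ 2183; y = 187 + 2 × 791.00 ≈ 1769.

(2183, 1769)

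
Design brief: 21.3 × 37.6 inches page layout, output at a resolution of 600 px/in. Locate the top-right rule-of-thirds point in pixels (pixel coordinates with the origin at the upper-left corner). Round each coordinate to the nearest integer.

In pixels the canvas is 21.3 × 600 = 12780 wide and 37.6 × 600 = 22560 tall.
The top-right point is two-thirds across and one-third down:
x = 2 × 12780/3 ≈ 8520; y = 1 × 22560/3 ≈ 7520.

(8520, 7520)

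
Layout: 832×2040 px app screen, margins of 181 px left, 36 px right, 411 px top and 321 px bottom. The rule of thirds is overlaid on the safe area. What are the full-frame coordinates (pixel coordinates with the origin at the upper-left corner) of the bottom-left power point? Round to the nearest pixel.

x = 386 px, y = 1283 px

Content width = 832 − 181 − 36 = 615 px; content height = 2040 − 411 − 321 = 1308 px.
Bottom-left is one-third across and two-thirds down within the safe area.
x = 181 + 1 × 615/3 = 181 + 205.00 ≈ 386
y = 411 + 2 × 1308/3 = 411 + 872.00 ≈ 1283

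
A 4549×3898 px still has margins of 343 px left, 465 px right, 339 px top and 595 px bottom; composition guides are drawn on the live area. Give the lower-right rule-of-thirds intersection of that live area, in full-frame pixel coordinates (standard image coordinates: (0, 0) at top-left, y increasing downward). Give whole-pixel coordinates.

Content width = 4549 − 343 − 465 = 3741 px; content height = 3898 − 339 − 595 = 2964 px.
Lower-right is two-thirds across and two-thirds down within the live area.
x = 343 + 2 × 3741/3 = 343 + 2494.00 ≈ 2837
y = 339 + 2 × 2964/3 = 339 + 1976.00 ≈ 2315

(2837, 2315)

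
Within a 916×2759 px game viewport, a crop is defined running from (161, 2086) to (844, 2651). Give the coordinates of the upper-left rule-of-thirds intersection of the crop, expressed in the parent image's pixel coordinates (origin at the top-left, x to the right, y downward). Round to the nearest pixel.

(389, 2274)

Crop width = 844 − 161 = 683 px; one third is 227.67 px.
Crop height = 2651 − 2086 = 565 px; one third is 188.33 px.
The upper-left point is one-third across and one-third down within the crop:
x = 161 + 1 × 227.67 ≈ 389; y = 2086 + 1 × 188.33 ≈ 2274.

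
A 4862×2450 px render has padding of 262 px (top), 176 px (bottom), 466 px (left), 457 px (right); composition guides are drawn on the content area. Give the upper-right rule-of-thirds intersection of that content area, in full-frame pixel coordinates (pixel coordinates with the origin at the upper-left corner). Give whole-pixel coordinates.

Content width = 4862 − 466 − 457 = 3939 px; content height = 2450 − 262 − 176 = 2012 px.
Upper-right is two-thirds across and one-third down within the content area.
x = 466 + 2 × 3939/3 = 466 + 2626.00 ≈ 3092
y = 262 + 1 × 2012/3 = 262 + 670.67 ≈ 933

(3092, 933)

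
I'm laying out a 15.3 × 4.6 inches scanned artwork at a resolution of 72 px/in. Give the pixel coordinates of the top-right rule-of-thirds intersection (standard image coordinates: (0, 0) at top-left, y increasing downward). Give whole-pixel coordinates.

In pixels the canvas is 15.3 × 72 = 1101.6 wide and 4.6 × 72 = 331.2 tall.
The top-right point is two-thirds across and one-third down:
x = 2 × 1101.6/3 ≈ 734; y = 1 × 331.2/3 ≈ 110.

(734, 110)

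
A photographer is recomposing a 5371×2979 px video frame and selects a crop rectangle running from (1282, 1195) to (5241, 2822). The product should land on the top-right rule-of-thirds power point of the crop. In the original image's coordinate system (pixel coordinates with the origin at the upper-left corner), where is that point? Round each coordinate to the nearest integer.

(3921, 1737)

Crop width = 5241 − 1282 = 3959 px; one third is 1319.67 px.
Crop height = 2822 − 1195 = 1627 px; one third is 542.33 px.
The top-right point is two-thirds across and one-third down within the crop:
x = 1282 + 2 × 1319.67 ≈ 3921; y = 1195 + 1 × 542.33 ≈ 1737.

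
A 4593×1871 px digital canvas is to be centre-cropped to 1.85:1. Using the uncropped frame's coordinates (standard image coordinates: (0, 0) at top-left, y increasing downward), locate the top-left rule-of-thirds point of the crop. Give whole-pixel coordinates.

4593/1871 > 1.85/1, so the 1.85:1 crop keeps the full height 1871 and trims width to 1871 × 1.85/1 = 3461.35 px.
Left offset = (4593 − 3461.35)/2 = 565.82 px; top offset = 0.
Top-left is one-third across and one-third down within the crop:
x = 565.82 + 1 × 3461.35/3 ≈ 1720; y = 0.00 + 1 × 1871.00/3 ≈ 624.

x = 1720 px, y = 624 px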